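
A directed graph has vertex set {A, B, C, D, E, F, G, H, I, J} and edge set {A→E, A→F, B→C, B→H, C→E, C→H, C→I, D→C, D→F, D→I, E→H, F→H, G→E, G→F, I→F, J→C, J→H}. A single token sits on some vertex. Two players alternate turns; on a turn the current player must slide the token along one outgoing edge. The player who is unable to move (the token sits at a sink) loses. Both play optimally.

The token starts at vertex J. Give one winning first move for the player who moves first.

Use the standard recursion: the mover loses at a terminal position; elsewhere, the mover wins exactly when some move hands the opponent an L position.
Every edge goes from a vertex to one that appears earlier in the order H, F, I, E, C, B, J, D, A, G, so processing vertices in that order labels each vertex after all of its successors.
H: no outgoing edge → L
F: W (go to H, an L position)
I: L (sole option F(W) is W)
E: W (go to H, an L position)
C: W (go to I, an L position)
B: W (go to H, an L position)
J: W (go to H, an L position)
D: W (go to I, an L position)
A: L (options E(W), F(W) are all W)
G: L (options E(W), F(W) are all W)
From J, the L positions reachable in one move are: H.

Move to H.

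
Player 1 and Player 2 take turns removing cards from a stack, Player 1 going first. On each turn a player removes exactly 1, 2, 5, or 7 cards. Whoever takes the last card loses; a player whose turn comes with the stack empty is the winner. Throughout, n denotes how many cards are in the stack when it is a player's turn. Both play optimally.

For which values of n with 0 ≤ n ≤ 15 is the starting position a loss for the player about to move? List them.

1, 4, 7, 10, 13

Use the standard recursion: the mover wins at a terminal position; elsewhere, the mover wins exactly when some move hands the opponent an L position.
n=0: no move; the opponent has just taken the last card and therefore loses → W
n=1: L (sole option 0(W) is W)
n=2: W (go to 1, an L position)
n=3: W (go to 1, an L position)
n=4: L (options 3(W), 2(W) are all W)
n=5: W (go to 4, an L position)
n=6: W (go to 4, an L position)
n=7: L (options 6(W), 5(W), 2(W), 0(W) are all W)
n=8: W (go to 7, an L position)
n=9: W (go to 7, an L position)
n=10: L (options 9(W), 8(W), 5(W), 3(W) are all W)
n=11: W (go to 10, an L position)
n=12: W (go to 10, an L position)
n=13: L (options 12(W), 11(W), 8(W), 6(W) are all W)
n=14: W (go to 13, an L position)
n=15: W (go to 13, an L position)
The losing starting values of n are exactly the entries labelled L in this table (5 of them).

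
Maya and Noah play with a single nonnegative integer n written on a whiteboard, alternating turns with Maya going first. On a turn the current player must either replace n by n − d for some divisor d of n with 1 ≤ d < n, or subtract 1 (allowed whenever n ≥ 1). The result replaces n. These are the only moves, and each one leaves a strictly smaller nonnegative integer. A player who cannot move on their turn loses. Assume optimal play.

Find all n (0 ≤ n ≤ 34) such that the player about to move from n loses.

0, 2, 5, 7, 9, 11, 13, 15, 17, 19, 21, 23, 25, 27, 29, 31, 33

Work bottom-up. With no move the player to move loses. Otherwise the position is W if at least one move leads to an L position for the opponent, and L if every move leads to a W.
n=0: no move → L
n=1: →0(L), so W
n=2: →1(W) only, which is W, so L
n=3: →2(L), so W
n=4: →2(L), so W
n=5: →4(W) only, which is W, so L
n=6: →5(L), so W
n=7: →6(W) only, which is W, so L
n=8: →7(L), so W
n=9: →6(W), 8(W) — all W, so L
n=10: →5(L), so W
n=11: →10(W) only, which is W, so L
n=12: →9(L), so W
n=13: →12(W) only, which is W, so L
n=14: →7(L), so W
n=15: →10(W), 12(W), 14(W) — all W, so L
n=16: →15(L), so W
n=17: →16(W) only, which is W, so L
n=18: →9(L), so W
n=19: →18(W) only, which is W, so L
n=20: →15(L), so W
n=21: →14(W), 18(W), 20(W) — all W, so L
n=22: →11(L), so W
n=23: →22(W) only, which is W, so L
n=24: →21(L), so W
n=25: →20(W), 24(W) — all W, so L
n=26: →13(L), so W
n=27: →18(W), 24(W), 26(W) — all W, so L
n=28: →21(L), so W
n=29: →28(W) only, which is W, so L
n=30: →15(L), so W
n=31: →30(W) only, which is W, so L
n=32: →31(L), so W
n=33: →22(W), 30(W), 32(W) — all W, so L
n=34: →17(L), so W
The losing starting values of n are exactly the entries labelled L in this table (17 of them).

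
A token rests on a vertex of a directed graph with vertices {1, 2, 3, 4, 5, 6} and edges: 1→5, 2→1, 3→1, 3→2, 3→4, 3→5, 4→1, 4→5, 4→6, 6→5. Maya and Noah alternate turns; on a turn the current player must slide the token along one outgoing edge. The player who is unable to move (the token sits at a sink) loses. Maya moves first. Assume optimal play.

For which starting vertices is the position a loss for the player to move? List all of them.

Classify positions by backward induction: terminal positions (no move available) are L. From any other position, the mover wins iff some move reaches an L.
Every edge goes from a vertex to one that appears earlier in the order 5, 6, 1, 4, 2, 3, so processing vertices in that order labels each vertex after all of its successors.
5: no outgoing edge → L
6: W (go to 5, an L position)
1: W (go to 5, an L position)
4: W (go to 5, an L position)
2: L (sole option 1(W) is W)
3: W (go to 2, an L position)
Reading off the rows marked L gives the requested list; there are 2 such vertices.

2, 5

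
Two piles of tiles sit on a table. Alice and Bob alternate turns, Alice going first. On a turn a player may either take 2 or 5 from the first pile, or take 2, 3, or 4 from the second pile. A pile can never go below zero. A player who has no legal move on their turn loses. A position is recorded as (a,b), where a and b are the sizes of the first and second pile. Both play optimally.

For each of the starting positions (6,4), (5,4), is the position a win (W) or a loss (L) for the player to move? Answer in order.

Classify positions by backward induction: terminal positions (no move available) are L. From any other position, the mover wins iff some move reaches an L.
No move ever increases a pile, so every position that can arise here has a ≤ 6 and b ≤ 4; it is enough to label the cells with 0 ≤ a ≤ 6 and 0 ≤ b ≤ 4.
Every move lowers a or b (never raises either), so fill the grid row by row in increasing a, and left to right within a row: each cell's successors are then already labelled.
      b=0  b=1  b=2  b=3  b=4
a=0:    L    L    W    W    W
a=1:    L    L    W    W    W
a=2:    W    W    L    L    W
a=3:    W    W    L    L    W
a=4:    L    L    W    W    W
a=5:    W    W    W    W    L
a=6:    W    W    L    L    W
Cells with no legal move (terminal, hence L): (0,0), (0,1), (1,0), (1,1).
The remaining L cells, each justified by listing all of its moves:
(2,2): L (options (0,2)(W), (2,0)(W) are all W)
(2,3): L (options (0,3)(W), (2,1)(W), (2,0)(W) are all W)
(3,2): L (options (1,2)(W), (3,0)(W) are all W)
(3,3): L (options (1,3)(W), (3,1)(W), (3,0)(W) are all W)
(4,0): L (sole option (2,0)(W) is W)
(4,1): L (sole option (2,1)(W) is W)
(5,4): L (options (3,4)(W), (0,4)(W), (5,2)(W), (5,1)(W), (5,0)(W) are all W)
(6,2): L (options (4,2)(W), (1,2)(W), (6,0)(W) are all W)
(6,3): L (options (4,3)(W), (1,3)(W), (6,1)(W), (6,0)(W) are all W)
Every other cell has at least one move into one of the L cells above, so it is W.
(6,4): the move to (6,2) reaches an L cell, so W
(5,4): one of the L cells justified above, so L

(6,4): W, (5,4): L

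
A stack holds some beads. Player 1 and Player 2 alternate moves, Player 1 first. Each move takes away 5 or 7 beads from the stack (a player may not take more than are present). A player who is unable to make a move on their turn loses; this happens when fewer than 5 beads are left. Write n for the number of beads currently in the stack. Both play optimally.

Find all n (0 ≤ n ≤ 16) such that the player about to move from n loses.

Positions with no move are L. A position that does have a move is losing for the player to move precisely when every available move leads to a winning position for the opponent. Fill in the labels:
n=0: no move → L
n=1: no move → L
n=2: no move → L
n=3: no move → L
n=4: no move → L
n=5: can move to 0, which is L ⇒ W
n=6: can move to 1, which is L ⇒ W
n=7: can move to 2, which is L ⇒ W
n=8: can move to 3, which is L ⇒ W
n=9: can move to 4, which is L ⇒ W
n=10: can move to 3, which is L ⇒ W
n=11: can move to 4, which is L ⇒ W
n=12: moves to 7(W), 5(W); every one is W ⇒ L
n=13: moves to 8(W), 6(W); every one is W ⇒ L
n=14: moves to 9(W), 7(W); every one is W ⇒ L
n=15: moves to 10(W), 8(W); every one is W ⇒ L
n=16: moves to 11(W), 9(W); every one is W ⇒ L
Reading off the rows marked L gives the requested list; there are 10 such values of n.

0, 1, 2, 3, 4, 12, 13, 14, 15, 16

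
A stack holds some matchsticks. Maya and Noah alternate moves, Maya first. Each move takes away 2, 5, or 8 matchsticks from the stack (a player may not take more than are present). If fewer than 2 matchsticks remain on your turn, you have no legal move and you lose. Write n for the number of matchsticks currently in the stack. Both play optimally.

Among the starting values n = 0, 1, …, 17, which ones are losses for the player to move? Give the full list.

0, 1, 4, 7, 10, 11, 14, 17

Compute win/loss labels from the base case upward. A position with no move is L. Any other position is W if it can reach an L in one move, else L.
n=0: no move → L
n=1: no move → L
n=2: W (go to 0, an L position)
n=3: W (go to 1, an L position)
n=4: L (sole option 2(W) is W)
n=5: W (go to 0, an L position)
n=6: W (go to 4, an L position)
n=7: L (options 5(W), 2(W) are all W)
n=8: W (go to 0, an L position)
n=9: W (go to 7, an L position)
n=10: L (options 8(W), 5(W), 2(W) are all W)
n=11: L (options 9(W), 6(W), 3(W) are all W)
n=12: W (go to 10, an L position)
n=13: W (go to 11, an L position)
n=14: L (options 12(W), 9(W), 6(W) are all W)
n=15: W (go to 10, an L position)
n=16: W (go to 14, an L position)
n=17: L (options 15(W), 12(W), 9(W) are all W)
Reading off the rows marked L gives the requested list; there are 8 such values of n.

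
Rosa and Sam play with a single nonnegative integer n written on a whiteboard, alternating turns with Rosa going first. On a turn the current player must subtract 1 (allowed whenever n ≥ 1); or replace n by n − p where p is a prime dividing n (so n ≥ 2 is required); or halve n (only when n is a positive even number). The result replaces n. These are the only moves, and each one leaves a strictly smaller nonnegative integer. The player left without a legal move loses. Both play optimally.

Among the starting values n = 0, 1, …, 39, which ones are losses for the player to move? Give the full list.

Use the standard recursion: the mover loses at a terminal position; elsewhere, the mover wins exactly when some move hands the opponent an L position.
n=0: no move → L
n=1: →0(L), so W
n=2: →0(L), so W
n=3: →0(L), so W
n=4: →2(W), 3(W) — all W, so L
n=5: →0(L), so W
n=6: →4(L), so W
n=7: →0(L), so W
n=8: →4(L), so W
n=9: →6(W), 8(W) — all W, so L
n=10: →9(L), so W
n=11: →0(L), so W
n=12: →9(L), so W
n=13: →0(L), so W
n=14: →7(W), 12(W), 13(W) — all W, so L
n=15: →14(L), so W
n=16: →14(L), so W
n=17: →0(L), so W
n=18: →9(L), so W
n=19: →0(L), so W
n=20: →10(W), 15(W), 18(W), 19(W) — all W, so L
n=21: →14(L), so W
n=22: →20(L), so W
n=23: →0(L), so W
n=24: →12(W), 21(W), 22(W), 23(W) — all W, so L
n=25: →20(L), so W
n=26: →24(L), so W
n=27: →24(L), so W
n=28: →14(L), so W
n=29: →0(L), so W
n=30: →15(W), 25(W), 27(W), 28(W), 29(W) — all W, so L
n=31: →0(L), so W
n=32: →30(L), so W
n=33: →30(L), so W
n=34: →17(W), 32(W), 33(W) — all W, so L
n=35: →30(L), so W
n=36: →34(L), so W
n=37: →0(L), so W
n=38: →19(W), 36(W), 37(W) — all W, so L
n=39: →38(L), so W
Reading off the rows marked L gives the requested list; there are 9 such values of n.

0, 4, 9, 14, 20, 24, 30, 34, 38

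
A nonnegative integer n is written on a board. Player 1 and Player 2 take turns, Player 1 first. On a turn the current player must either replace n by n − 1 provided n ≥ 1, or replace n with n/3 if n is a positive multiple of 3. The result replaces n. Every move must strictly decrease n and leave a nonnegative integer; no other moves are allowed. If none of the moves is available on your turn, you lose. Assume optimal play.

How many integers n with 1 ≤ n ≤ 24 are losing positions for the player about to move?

Classify positions by backward induction: terminal positions (no move available) are L. From any other position, the mover wins iff some move reaches an L.
n=0: no move → L
n=1: W (go to 0, an L position)
n=2: L (sole option 1(W) is W)
n=3: W (go to 2, an L position)
n=4: L (sole option 3(W) is W)
n=5: W (go to 4, an L position)
n=6: W (go to 2, an L position)
n=7: L (sole option 6(W) is W)
n=8: W (go to 7, an L position)
n=9: L (options 3(W), 8(W) are all W)
n=10: W (go to 9, an L position)
n=11: L (sole option 10(W) is W)
n=12: W (go to 4, an L position)
n=13: L (sole option 12(W) is W)
n=14: W (go to 13, an L position)
n=15: L (options 5(W), 14(W) are all W)
n=16: W (go to 15, an L position)
n=17: L (sole option 16(W) is W)
n=18: W (go to 17, an L position)
n=19: L (sole option 18(W) is W)
n=20: W (go to 19, an L position)
n=21: W (go to 7, an L position)
n=22: L (sole option 21(W) is W)
n=23: W (go to 22, an L position)
n=24: L (options 8(W), 23(W) are all W)
L entries with 1 ≤ n ≤ 24 (n=0 is outside the asked range and is not counted): n = 2, 4, 7, 9, 11, 13, 15, 17, 19, 22, 24; that makes 11.

11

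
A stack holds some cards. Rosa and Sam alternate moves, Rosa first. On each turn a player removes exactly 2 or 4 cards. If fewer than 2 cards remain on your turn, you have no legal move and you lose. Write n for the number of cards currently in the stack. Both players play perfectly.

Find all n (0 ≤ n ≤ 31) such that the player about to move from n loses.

Build the W/L table. Terminal = L. A non-terminal position is W if it has a move to some L; otherwise it is L.
n=0: no move → L
n=1: no move → L
n=2: →0(L), so W
n=3: →1(L), so W
n=4: →0(L), so W
n=5: →1(L), so W
n=6: →4(W), 2(W) — all W, so L
n=7: →5(W), 3(W) — all W, so L
n=8: →6(L), so W
n=9: →7(L), so W
n=10: →6(L), so W
n=11: →7(L), so W
n=12: →10(W), 8(W) — all W, so L
n=13: →11(W), 9(W) — all W, so L
n=14: →12(L), so W
n=15: →13(L), so W
n=16: →12(L), so W
n=17: →13(L), so W
n=18: →16(W), 14(W) — all W, so L
n=19: →17(W), 15(W) — all W, so L
n=20: →18(L), so W
n=21: →19(L), so W
n=22: →18(L), so W
n=23: →19(L), so W
n=24: →22(W), 20(W) — all W, so L
n=25: →23(W), 21(W) — all W, so L
n=26: →24(L), so W
n=27: →25(L), so W
n=28: →24(L), so W
n=29: →25(L), so W
n=30: →28(W), 26(W) — all W, so L
n=31: →29(W), 27(W) — all W, so L
Reading off the rows marked L gives the requested list; there are 12 such values of n.

0, 1, 6, 7, 12, 13, 18, 19, 24, 25, 30, 31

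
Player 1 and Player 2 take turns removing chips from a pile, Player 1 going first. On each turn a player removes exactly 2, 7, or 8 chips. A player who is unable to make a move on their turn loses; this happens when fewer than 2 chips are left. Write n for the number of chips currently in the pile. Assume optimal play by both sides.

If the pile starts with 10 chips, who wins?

Player 2 wins.

Work bottom-up. With no move the player to move loses. Otherwise the position is W if at least one move leads to an L position for the opponent, and L if every move leads to a W.
n=0: no move → L
n=1: no move → L
n=2: →0(L), so W
n=3: →1(L), so W
n=4: →2(W) only, which is W, so L
n=5: →3(W) only, which is W, so L
n=6: →4(L), so W
n=7: →5(L), so W
n=8: →1(L), so W
n=9: →1(L), so W
n=10: →8(W), 3(W), 2(W) — all W, so L
The starting position 10 is L: whatever Player 1 does, the opponent receives a W position.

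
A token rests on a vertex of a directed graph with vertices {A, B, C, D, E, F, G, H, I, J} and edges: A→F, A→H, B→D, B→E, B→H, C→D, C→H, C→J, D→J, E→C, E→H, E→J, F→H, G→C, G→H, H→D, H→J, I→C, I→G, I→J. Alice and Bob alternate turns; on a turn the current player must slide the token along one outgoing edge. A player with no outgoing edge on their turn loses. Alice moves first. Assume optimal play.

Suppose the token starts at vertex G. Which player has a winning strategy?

Positions with no move are L. A position that does have a move is losing for the player to move precisely when every available move leads to a winning position for the opponent. Fill in the labels:
Every edge goes from a vertex to one that appears earlier in the order J, D, H, C, E, G, I, F, B, A, so processing vertices in that order labels each vertex after all of its successors.
J: no outgoing edge → L
D: →J(L), so W
H: →J(L), so W
C: →J(L), so W
E: →J(L), so W
G: →C(W), H(W) — all W, so L
I: →G(L), so W
F: →H(W) only, which is W, so L
B: →E(W), H(W), D(W) — all W, so L
A: →F(L), so W
Every move from G reaches a W position, so the mover loses.

Bob wins.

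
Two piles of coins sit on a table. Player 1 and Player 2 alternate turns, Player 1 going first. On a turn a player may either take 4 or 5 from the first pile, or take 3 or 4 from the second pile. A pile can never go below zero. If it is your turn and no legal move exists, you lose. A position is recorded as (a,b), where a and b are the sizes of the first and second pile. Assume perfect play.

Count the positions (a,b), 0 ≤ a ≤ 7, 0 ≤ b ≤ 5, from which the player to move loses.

Positions with no move are L. A position that does have a move is losing for the player to move precisely when every available move leads to a winning position for the opponent. Fill in the labels:
Every move lowers a or b (never raises either), so fill the grid row by row in increasing a, and left to right within a row: each cell's successors are then already labelled.
      b=0  b=1  b=2  b=3  b=4  b=5
a=0:    L    L    L    W    W    W
a=1:    L    L    L    W    W    W
a=2:    L    L    L    W    W    W
a=3:    L    L    L    W    W    W
a=4:    W    W    W    L    L    L
a=5:    W    W    W    L    L    L
a=6:    W    W    W    L    L    L
a=7:    W    W    W    L    L    L
Cells with no legal move (terminal, hence L): (0,0), (0,1), (0,2), (1,0), (1,1), (1,2), (2,0), (2,1), (2,2), (3,0), (3,1), (3,2).
The remaining L cells, each justified by listing all of its moves:
(4,3): L (options (0,3)(W), (4,0)(W) are all W)
(4,4): L (options (0,4)(W), (4,1)(W), (4,0)(W) are all W)
(4,5): L (options (0,5)(W), (4,2)(W), (4,1)(W) are all W)
(5,3): L (options (1,3)(W), (0,3)(W), (5,0)(W) are all W)
(5,4): L (options (1,4)(W), (0,4)(W), (5,1)(W), (5,0)(W) are all W)
(5,5): L (options (1,5)(W), (0,5)(W), (5,2)(W), (5,1)(W) are all W)
(6,3): L (options (2,3)(W), (1,3)(W), (6,0)(W) are all W)
(6,4): L (options (2,4)(W), (1,4)(W), (6,1)(W), (6,0)(W) are all W)
(6,5): L (options (2,5)(W), (1,5)(W), (6,2)(W), (6,1)(W) are all W)
(7,3): L (options (3,3)(W), (2,3)(W), (7,0)(W) are all W)
(7,4): L (options (3,4)(W), (2,4)(W), (7,1)(W), (7,0)(W) are all W)
(7,5): L (options (3,5)(W), (2,5)(W), (7,2)(W), (7,1)(W) are all W)
Every other cell has at least one move into one of the L cells above, so it is W.
L cells per row: a=0: 3, a=1: 3, a=2: 3, a=3: 3, a=4: 3, a=5: 3, a=6: 3, a=7: 3; total 24.

24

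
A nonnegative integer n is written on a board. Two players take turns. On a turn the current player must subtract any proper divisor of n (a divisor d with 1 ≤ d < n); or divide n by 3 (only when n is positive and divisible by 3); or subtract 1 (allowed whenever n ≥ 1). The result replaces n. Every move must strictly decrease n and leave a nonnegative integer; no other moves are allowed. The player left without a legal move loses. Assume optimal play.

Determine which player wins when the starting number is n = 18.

Compute win/loss labels from the base case upward. A position with no move is L. Any other position is W if it can reach an L in one move, else L.
n=0: no move → L
n=1: can move to 0, which is L ⇒ W
n=2: the only move is to 1(W), a W ⇒ L
n=3: can move to 2, which is L ⇒ W
n=4: can move to 2, which is L ⇒ W
n=5: the only move is to 4(W), a W ⇒ L
n=6: can move to 2, which is L ⇒ W
n=7: the only move is to 6(W), a W ⇒ L
n=8: can move to 7, which is L ⇒ W
n=9: moves to 3(W), 6(W), 8(W); every one is W ⇒ L
n=10: can move to 5, which is L ⇒ W
n=11: the only move is to 10(W), a W ⇒ L
n=12: can move to 9, which is L ⇒ W
n=13: the only move is to 12(W), a W ⇒ L
n=14: can move to 7, which is L ⇒ W
n=15: can move to 5, which is L ⇒ W
n=16: moves to 8(W), 12(W), 14(W), 15(W); every one is W ⇒ L
n=17: can move to 16, which is L ⇒ W
n=18: can move to 9, which is L ⇒ W
The starting position 18 is W: the player to move should move to 9, handing over an L position.

The first player wins.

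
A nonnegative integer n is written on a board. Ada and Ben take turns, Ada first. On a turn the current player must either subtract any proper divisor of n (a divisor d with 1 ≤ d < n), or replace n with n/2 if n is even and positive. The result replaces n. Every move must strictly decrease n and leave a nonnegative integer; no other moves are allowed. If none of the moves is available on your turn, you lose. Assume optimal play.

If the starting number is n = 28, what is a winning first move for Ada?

Move to 21.

Compute win/loss labels from the base case upward. A position with no move is L. Any other position is W if it can reach an L in one move, else L.
n=0: no move → L
n=1: no move → L
n=2: W (go to 1, an L position)
n=3: L (sole option 2(W) is W)
n=4: W (go to 3, an L position)
n=5: L (sole option 4(W) is W)
n=6: W (go to 3, an L position)
n=7: L (sole option 6(W) is W)
n=8: W (go to 7, an L position)
n=9: L (options 6(W), 8(W) are all W)
n=10: W (go to 5, an L position)
n=11: L (sole option 10(W) is W)
n=12: W (go to 9, an L position)
n=13: L (sole option 12(W) is W)
n=14: W (go to 7, an L position)
n=15: L (options 10(W), 12(W), 14(W) are all W)
n=16: W (go to 15, an L position)
n=17: L (sole option 16(W) is W)
n=18: W (go to 9, an L position)
n=19: L (sole option 18(W) is W)
n=20: W (go to 15, an L position)
n=21: L (options 14(W), 18(W), 20(W) are all W)
n=22: W (go to 11, an L position)
n=23: L (sole option 22(W) is W)
n=24: W (go to 21, an L position)
n=25: L (options 20(W), 24(W) are all W)
n=26: W (go to 13, an L position)
n=27: L (options 18(W), 24(W), 26(W) are all W)
n=28: W (go to 21, an L position)
From 28, the L positions reachable in one move are: 21, 27. Any move reaching one of these is winning.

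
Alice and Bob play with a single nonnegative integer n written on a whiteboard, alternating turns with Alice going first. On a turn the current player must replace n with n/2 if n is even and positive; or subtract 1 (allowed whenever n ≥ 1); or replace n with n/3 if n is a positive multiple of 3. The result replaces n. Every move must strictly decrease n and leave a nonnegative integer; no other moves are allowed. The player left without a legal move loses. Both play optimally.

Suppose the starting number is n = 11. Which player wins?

Work bottom-up. With no move the player to move loses. Otherwise the position is W if at least one move leads to an L position for the opponent, and L if every move leads to a W.
n=0: no move → L
n=1: W (go to 0, an L position)
n=2: L (sole option 1(W) is W)
n=3: W (go to 2, an L position)
n=4: W (go to 2, an L position)
n=5: L (sole option 4(W) is W)
n=6: W (go to 2, an L position)
n=7: L (sole option 6(W) is W)
n=8: W (go to 7, an L position)
n=9: L (options 3(W), 8(W) are all W)
n=10: W (go to 5, an L position)
n=11: L (sole option 10(W) is W)
The starting position 11 is L: whatever Alice does, the opponent receives a W position.

Bob wins.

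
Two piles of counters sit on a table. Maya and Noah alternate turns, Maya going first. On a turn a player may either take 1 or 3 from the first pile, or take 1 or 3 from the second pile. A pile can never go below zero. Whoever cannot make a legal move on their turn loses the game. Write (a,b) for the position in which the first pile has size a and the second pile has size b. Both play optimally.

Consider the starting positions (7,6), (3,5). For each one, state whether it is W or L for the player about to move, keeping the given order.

(7,6): W, (3,5): L

Classify positions by backward induction: terminal positions (no move available) are L. From any other position, the mover wins iff some move reaches an L.
No move ever increases a pile, so every position that can arise here has a ≤ 7 and b ≤ 6; it is enough to label the cells with 0 ≤ a ≤ 7 and 0 ≤ b ≤ 6.
Every move lowers a or b (never raises either), so fill the grid row by row in increasing a, and left to right within a row: each cell's successors are then already labelled.
      b=0  b=1  b=2  b=3  b=4  b=5  b=6
a=0:    L    W    L    W    L    W    L
a=1:    W    L    W    L    W    L    W
a=2:    L    W    L    W    L    W    L
a=3:    W    L    W    L    W    L    W
a=4:    L    W    L    W    L    W    L
a=5:    W    L    W    L    W    L    W
a=6:    L    W    L    W    L    W    L
a=7:    W    L    W    L    W    L    W
Cells with no legal move (terminal, hence L): (0,0).
The remaining L cells, each justified by listing all of its moves:
(0,2): only reaches (0,1)(W), which is W → L
(0,4): only reaches (0,3)(W), (0,1)(W), all W → L
(0,6): only reaches (0,5)(W), (0,3)(W), all W → L
(1,1): only reaches (0,1)(W), (1,0)(W), all W → L
(1,3): only reaches (0,3)(W), (1,2)(W), (1,0)(W), all W → L
(1,5): only reaches (0,5)(W), (1,4)(W), (1,2)(W), all W → L
(2,0): only reaches (1,0)(W), which is W → L
(2,2): only reaches (1,2)(W), (2,1)(W), all W → L
(2,4): only reaches (1,4)(W), (2,3)(W), (2,1)(W), all W → L
(2,6): only reaches (1,6)(W), (2,5)(W), (2,3)(W), all W → L
(3,1): only reaches (2,1)(W), (0,1)(W), (3,0)(W), all W → L
(3,3): only reaches (2,3)(W), (0,3)(W), (3,2)(W), (3,0)(W), all W → L
(3,5): only reaches (2,5)(W), (0,5)(W), (3,4)(W), (3,2)(W), all W → L
(4,0): only reaches (3,0)(W), (1,0)(W), all W → L
(4,2): only reaches (3,2)(W), (1,2)(W), (4,1)(W), all W → L
(4,4): only reaches (3,4)(W), (1,4)(W), (4,3)(W), (4,1)(W), all W → L
(4,6): only reaches (3,6)(W), (1,6)(W), (4,5)(W), (4,3)(W), all W → L
(5,1): only reaches (4,1)(W), (2,1)(W), (5,0)(W), all W → L
(5,3): only reaches (4,3)(W), (2,3)(W), (5,2)(W), (5,0)(W), all W → L
(5,5): only reaches (4,5)(W), (2,5)(W), (5,4)(W), (5,2)(W), all W → L
(6,0): only reaches (5,0)(W), (3,0)(W), all W → L
(6,2): only reaches (5,2)(W), (3,2)(W), (6,1)(W), all W → L
(6,4): only reaches (5,4)(W), (3,4)(W), (6,3)(W), (6,1)(W), all W → L
(6,6): only reaches (5,6)(W), (3,6)(W), (6,5)(W), (6,3)(W), all W → L
(7,1): only reaches (6,1)(W), (4,1)(W), (7,0)(W), all W → L
(7,3): only reaches (6,3)(W), (4,3)(W), (7,2)(W), (7,0)(W), all W → L
(7,5): only reaches (6,5)(W), (4,5)(W), (7,4)(W), (7,2)(W), all W → L
Every other cell has at least one move into one of the L cells above, so it is W.
(7,6): the move to (6,6) reaches an L cell, so W
(3,5): one of the L cells justified above, so L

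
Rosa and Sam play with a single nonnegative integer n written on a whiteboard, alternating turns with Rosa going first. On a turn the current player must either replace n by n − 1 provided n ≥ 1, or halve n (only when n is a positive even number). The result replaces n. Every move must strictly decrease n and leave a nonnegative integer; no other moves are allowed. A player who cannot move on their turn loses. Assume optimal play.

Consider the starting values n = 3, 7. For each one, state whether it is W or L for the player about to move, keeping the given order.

Build the W/L table. Terminal = L. A non-terminal position is W if it has a move to some L; otherwise it is L.
n=0: no move → L
n=1: can move to 0, which is L ⇒ W
n=2: the only move is to 1(W), a W ⇒ L
n=3: can move to 2, which is L ⇒ W
n=4: can move to 2, which is L ⇒ W
n=5: the only move is to 4(W), a W ⇒ L
n=6: can move to 5, which is L ⇒ W
n=7: the only move is to 6(W), a W ⇒ L

3: W, 7: L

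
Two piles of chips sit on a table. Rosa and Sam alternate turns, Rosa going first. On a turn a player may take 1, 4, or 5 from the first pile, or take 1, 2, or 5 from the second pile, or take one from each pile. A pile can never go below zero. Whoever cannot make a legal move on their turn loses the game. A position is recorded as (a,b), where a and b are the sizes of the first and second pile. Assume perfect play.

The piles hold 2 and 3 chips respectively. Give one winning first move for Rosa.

Move to (1,2).

Build the W/L table. Terminal = L. A non-terminal position is W if it has a move to some L; otherwise it is L.
No move ever increases a pile, so every position that can arise here has a ≤ 2 and b ≤ 3; it is enough to label the cells with 0 ≤ a ≤ 2 and 0 ≤ b ≤ 3.
Every move lowers a or b (never raises either), so fill the grid row by row in increasing a, and left to right within a row: each cell's successors are then already labelled.
      b=0  b=1  b=2  b=3
a=0:    L    W    W    L
a=1:    W    W    L    W
a=2:    L    W    W    W
Cells with no legal move (terminal, hence L): (0,0).
The remaining L cells, each justified by listing all of its moves:
(0,3): L (options (0,2)(W), (0,1)(W) are all W)
(1,2): L (options (0,2)(W), (1,1)(W), (1,0)(W), (0,1)(W) are all W)
(2,0): L (sole option (1,0)(W) is W)
Every other cell has at least one move into one of the L cells above, so it is W.
From (2,3), the L positions reachable in one move are: (1,2).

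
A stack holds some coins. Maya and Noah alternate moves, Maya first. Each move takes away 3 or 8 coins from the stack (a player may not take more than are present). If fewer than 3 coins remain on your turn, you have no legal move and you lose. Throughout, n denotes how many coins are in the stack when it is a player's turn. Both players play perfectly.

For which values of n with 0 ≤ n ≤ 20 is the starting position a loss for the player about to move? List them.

0, 1, 2, 6, 7, 11, 12, 13, 17, 18

Use the standard recursion: the mover loses at a terminal position; elsewhere, the mover wins exactly when some move hands the opponent an L position.
n=0: no move → L
n=1: no move → L
n=2: no move → L
n=3: W (go to 0, an L position)
n=4: W (go to 1, an L position)
n=5: W (go to 2, an L position)
n=6: L (sole option 3(W) is W)
n=7: L (sole option 4(W) is W)
n=8: W (go to 0, an L position)
n=9: W (go to 6, an L position)
n=10: W (go to 7, an L position)
n=11: L (options 8(W), 3(W) are all W)
n=12: L (options 9(W), 4(W) are all W)
n=13: L (options 10(W), 5(W) are all W)
n=14: W (go to 11, an L position)
n=15: W (go to 12, an L position)
n=16: W (go to 13, an L position)
n=17: L (options 14(W), 9(W) are all W)
n=18: L (options 15(W), 10(W) are all W)
n=19: W (go to 11, an L position)
n=20: W (go to 17, an L position)
The losing starting values of n are exactly the entries labelled L in this table (10 of them).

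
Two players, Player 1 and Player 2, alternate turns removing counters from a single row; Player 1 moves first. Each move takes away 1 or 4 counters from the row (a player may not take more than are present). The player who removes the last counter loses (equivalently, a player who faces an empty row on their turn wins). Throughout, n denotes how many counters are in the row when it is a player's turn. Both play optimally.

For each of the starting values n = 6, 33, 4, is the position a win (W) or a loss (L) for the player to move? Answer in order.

Work bottom-up. With no move the player to move wins. Otherwise the position is W if at least one move leads to an L position for the opponent, and L if every move leads to a W.
n=0: no move; the opponent has just taken the last counter and therefore loses → W
n=1: only reaches 0(W), which is W → L
n=2: reaches L-position 1 → W
n=3: only reaches 2(W), which is W → L
n=4: reaches L-position 3 → W
n=5: reaches L-position 1 → W
n=6: only reaches 5(W), 2(W), all W → L
n=7: reaches L-position 6 → W
n=8: only reaches 7(W), 4(W), all W → L
n=9: reaches L-position 8 → W
n=10: reaches L-position 6 → W
n=11: only reaches 10(W), 7(W), all W → L
n=12: reaches L-position 11 → W
n=13: only reaches 12(W), 9(W), all W → L
n=14: reaches L-position 13 → W
n=15: reaches L-position 11 → W
n=16: only reaches 15(W), 12(W), all W → L
n=17: reaches L-position 16 → W
n=18: only reaches 17(W), 14(W), all W → L
n=19: reaches L-position 18 → W
n=20: reaches L-position 16 → W
n=21: only reaches 20(W), 17(W), all W → L
n=22: reaches L-position 21 → W
n=23: only reaches 22(W), 19(W), all W → L
n=24: reaches L-position 23 → W
n=25: reaches L-position 21 → W
n=26: only reaches 25(W), 22(W), all W → L
n=27: reaches L-position 26 → W
n=28: only reaches 27(W), 24(W), all W → L
n=29: reaches L-position 28 → W
n=30: reaches L-position 26 → W
n=31: only reaches 30(W), 27(W), all W → L
n=32: reaches L-position 31 → W
n=33: only reaches 32(W), 29(W), all W → L

6: L, 33: L, 4: W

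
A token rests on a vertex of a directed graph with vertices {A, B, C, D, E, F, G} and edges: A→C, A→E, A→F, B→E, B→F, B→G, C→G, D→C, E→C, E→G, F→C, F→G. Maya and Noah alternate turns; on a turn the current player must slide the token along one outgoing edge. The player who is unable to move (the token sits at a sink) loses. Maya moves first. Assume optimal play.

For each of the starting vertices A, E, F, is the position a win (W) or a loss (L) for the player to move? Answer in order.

A: L, E: W, F: W

Label each position W (a win for the player to move) or L (a loss). A position with no legal move is L; any other position is W exactly when some move reaches an L, and L when every move reaches a W.
Every edge goes from a vertex to one that appears earlier in the order G, C, F, E, B, D, A, so processing vertices in that order labels each vertex after all of its successors.
G: no outgoing edge → L
C: can move to G, which is L ⇒ W
F: can move to G, which is L ⇒ W
E: can move to G, which is L ⇒ W
B: can move to G, which is L ⇒ W
D: the only move is to C(W), a W ⇒ L
A: moves to E(W), F(W), C(W); every one is W ⇒ L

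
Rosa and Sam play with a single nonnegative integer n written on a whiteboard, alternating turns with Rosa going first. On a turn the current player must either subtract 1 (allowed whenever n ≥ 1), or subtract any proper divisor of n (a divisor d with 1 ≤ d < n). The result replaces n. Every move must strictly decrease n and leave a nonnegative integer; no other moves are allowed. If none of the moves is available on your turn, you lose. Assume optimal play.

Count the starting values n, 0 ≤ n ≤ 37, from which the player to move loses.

Compute win/loss labels from the base case upward. A position with no move is L. Any other position is W if it can reach an L in one move, else L.
n=0: no move → L
n=1: →0(L), so W
n=2: →1(W) only, which is W, so L
n=3: →2(L), so W
n=4: →2(L), so W
n=5: →4(W) only, which is W, so L
n=6: →5(L), so W
n=7: →6(W) only, which is W, so L
n=8: →7(L), so W
n=9: →6(W), 8(W) — all W, so L
n=10: →5(L), so W
n=11: →10(W) only, which is W, so L
n=12: →9(L), so W
n=13: →12(W) only, which is W, so L
n=14: →7(L), so W
n=15: →10(W), 12(W), 14(W) — all W, so L
n=16: →15(L), so W
n=17: →16(W) only, which is W, so L
n=18: →9(L), so W
n=19: →18(W) only, which is W, so L
n=20: →15(L), so W
n=21: →14(W), 18(W), 20(W) — all W, so L
n=22: →11(L), so W
n=23: →22(W) only, which is W, so L
n=24: →21(L), so W
n=25: →20(W), 24(W) — all W, so L
n=26: →13(L), so W
n=27: →18(W), 24(W), 26(W) — all W, so L
n=28: →21(L), so W
n=29: →28(W) only, which is W, so L
n=30: →15(L), so W
n=31: →30(W) only, which is W, so L
n=32: →31(L), so W
n=33: →22(W), 30(W), 32(W) — all W, so L
n=34: →17(L), so W
n=35: →28(W), 30(W), 34(W) — all W, so L
n=36: →27(L), so W
n=37: →36(W) only, which is W, so L
L entries with 0 ≤ n ≤ 37: n = 0, 2, 5, 7, 9, 11, 13, 15, 17, 19, 21, 23, 25, 27, 29, 31, 33, 35, 37; that makes 19.

19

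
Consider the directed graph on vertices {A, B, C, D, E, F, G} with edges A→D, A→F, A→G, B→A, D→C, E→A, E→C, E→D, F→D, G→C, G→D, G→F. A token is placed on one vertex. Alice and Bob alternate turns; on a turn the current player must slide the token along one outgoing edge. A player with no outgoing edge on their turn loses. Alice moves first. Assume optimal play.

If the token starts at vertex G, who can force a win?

Alice wins.

Build the W/L table. Terminal = L. A non-terminal position is W if it has a move to some L; otherwise it is L.
Every edge goes from a vertex to one that appears earlier in the order C, D, F, G, A, E, B, so processing vertices in that order labels each vertex after all of its successors.
C: no outgoing edge → L
D: →C(L), so W
F: →D(W) only, which is W, so L
G: →F(L), so W
A: →F(L), so W
E: →C(L), so W
B: →A(W) only, which is W, so L
The starting position G is W: Alice should move to F, handing over an L position.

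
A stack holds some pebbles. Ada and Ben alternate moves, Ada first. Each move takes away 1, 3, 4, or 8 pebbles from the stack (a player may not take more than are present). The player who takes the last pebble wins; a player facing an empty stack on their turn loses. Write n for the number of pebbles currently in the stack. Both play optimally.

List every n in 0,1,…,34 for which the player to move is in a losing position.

Positions with no move are L. A position that does have a move is losing for the player to move precisely when every available move leads to a winning position for the opponent. Fill in the labels:
n=0: no move → L
n=1: →0(L), so W
n=2: →1(W) only, which is W, so L
n=3: →2(L), so W
n=4: →0(L), so W
n=5: →2(L), so W
n=6: →2(L), so W
n=7: →6(W), 4(W), 3(W) — all W, so L
n=8: →7(L), so W
n=9: →8(W), 6(W), 5(W), 1(W) — all W, so L
n=10: →9(L), so W
n=11: →7(L), so W
n=12: →9(L), so W
n=13: →9(L), so W
n=14: →13(W), 11(W), 10(W), 6(W) — all W, so L
n=15: →14(L), so W
n=16: →15(W), 13(W), 12(W), 8(W) — all W, so L
n=17: →16(L), so W
n=18: →14(L), so W
n=19: →16(L), so W
n=20: →16(L), so W
n=21: →20(W), 18(W), 17(W), 13(W) — all W, so L
n=22: →21(L), so W
n=23: →22(W), 20(W), 19(W), 15(W) — all W, so L
n=24: →23(L), so W
n=25: →21(L), so W
n=26: →23(L), so W
n=27: →23(L), so W
n=28: →27(W), 25(W), 24(W), 20(W) — all W, so L
n=29: →28(L), so W
n=30: →29(W), 27(W), 26(W), 22(W) — all W, so L
n=31: →30(L), so W
n=32: →28(L), so W
n=33: →30(L), so W
n=34: →30(L), so W
Reading off the rows marked L gives the requested list; there are 10 such values of n.

0, 2, 7, 9, 14, 16, 21, 23, 28, 30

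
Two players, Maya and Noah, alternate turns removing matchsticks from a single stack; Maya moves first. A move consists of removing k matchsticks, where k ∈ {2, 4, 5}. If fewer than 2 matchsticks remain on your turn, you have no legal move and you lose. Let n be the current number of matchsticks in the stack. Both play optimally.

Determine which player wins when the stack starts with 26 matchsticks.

Maya wins.

Build the W/L table. Terminal = L. A non-terminal position is W if it has a move to some L; otherwise it is L.
n=0: no move → L
n=1: no move → L
n=2: reaches L-position 0 → W
n=3: reaches L-position 1 → W
n=4: reaches L-position 0 → W
n=5: reaches L-position 1 → W
n=6: reaches L-position 1 → W
n=7: only reaches 5(W), 3(W), 2(W), all W → L
n=8: only reaches 6(W), 4(W), 3(W), all W → L
n=9: reaches L-position 7 → W
n=10: reaches L-position 8 → W
n=11: reaches L-position 7 → W
n=12: reaches L-position 8 → W
n=13: reaches L-position 8 → W
n=14: only reaches 12(W), 10(W), 9(W), all W → L
n=15: only reaches 13(W), 11(W), 10(W), all W → L
n=16: reaches L-position 14 → W
n=17: reaches L-position 15 → W
n=18: reaches L-position 14 → W
n=19: reaches L-position 15 → W
n=20: reaches L-position 15 → W
n=21: only reaches 19(W), 17(W), 16(W), all W → L
n=22: only reaches 20(W), 18(W), 17(W), all W → L
n=23: reaches L-position 21 → W
n=24: reaches L-position 22 → W
n=25: reaches L-position 21 → W
n=26: reaches L-position 22 → W
The starting position 26 is W: Maya should remove 4, leaving 22, handing over an L position.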